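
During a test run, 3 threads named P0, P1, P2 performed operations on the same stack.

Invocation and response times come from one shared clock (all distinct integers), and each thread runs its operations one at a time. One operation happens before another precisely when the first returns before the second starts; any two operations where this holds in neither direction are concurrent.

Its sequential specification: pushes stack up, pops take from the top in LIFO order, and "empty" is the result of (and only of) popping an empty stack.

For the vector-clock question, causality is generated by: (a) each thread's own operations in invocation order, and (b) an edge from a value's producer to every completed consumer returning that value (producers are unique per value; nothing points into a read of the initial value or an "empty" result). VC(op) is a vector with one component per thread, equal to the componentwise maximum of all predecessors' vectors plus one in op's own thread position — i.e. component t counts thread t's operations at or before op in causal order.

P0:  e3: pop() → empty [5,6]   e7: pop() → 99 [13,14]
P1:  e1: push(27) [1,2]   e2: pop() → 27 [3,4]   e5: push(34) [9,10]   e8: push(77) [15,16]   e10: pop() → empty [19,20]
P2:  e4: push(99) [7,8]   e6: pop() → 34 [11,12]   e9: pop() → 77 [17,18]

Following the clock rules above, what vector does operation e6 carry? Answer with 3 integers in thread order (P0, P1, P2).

invoked at 7, e4 has no predecessors; its own P2 bump gives (0, 0, 1)
invoked at 1, e1 has no predecessors; its own P1 bump gives (0, 1, 0)
invoked at 5, e3 has no predecessors; its own P0 bump gives (1, 0, 0)
merge at e2 (invoked 3): VC(e1)=(0, 1, 0), own-thread bump on P1 → (0, 2, 0)
merge at e5 (invoked 9): VC(e2)=(0, 2, 0), own-thread bump on P1 → (0, 3, 0)
merge at e7 (invoked 13): VC(e3)=(1, 0, 0), VC(e4)=(0, 0, 1), own-thread bump on P0 → (2, 0, 1)
merge at e8 (invoked 15): VC(e5)=(0, 3, 0), own-thread bump on P1 → (0, 4, 0)
merge at e6 (invoked 11): VC(e4)=(0, 0, 1), VC(e5)=(0, 3, 0), own-thread bump on P2 → (0, 3, 2)
merge at e10 (invoked 19): VC(e8)=(0, 4, 0), own-thread bump on P1 → (0, 5, 0)
merge at e9 (invoked 17): VC(e6)=(0, 3, 2), VC(e8)=(0, 4, 0), own-thread bump on P2 → (0, 4, 3)
target: VC(e6) = (0, 3, 2)

(0, 3, 2)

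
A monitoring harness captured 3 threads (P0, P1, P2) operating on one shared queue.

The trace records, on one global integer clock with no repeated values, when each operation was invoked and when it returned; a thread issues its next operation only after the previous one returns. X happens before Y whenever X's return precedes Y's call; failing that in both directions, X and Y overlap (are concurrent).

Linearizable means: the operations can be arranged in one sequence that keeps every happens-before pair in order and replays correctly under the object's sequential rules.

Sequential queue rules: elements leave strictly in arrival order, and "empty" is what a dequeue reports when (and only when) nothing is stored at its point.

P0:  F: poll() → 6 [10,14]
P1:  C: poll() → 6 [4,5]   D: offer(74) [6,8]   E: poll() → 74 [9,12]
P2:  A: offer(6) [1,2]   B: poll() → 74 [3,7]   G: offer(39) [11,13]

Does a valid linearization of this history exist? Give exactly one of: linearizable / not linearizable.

the violation lands at event 12, E's response at time 12: events 1..11 linearize, events 1..12 do not
all 3 real-time-respecting orders fail — 5 completed queue operations, no legal replay
including or dropping the 2 pending operations (F, G) in any combination fails
one such order, A, B, C, D, E (pending dropped), breaks at step 2 where B poll() → 74 is illegal
one such order, A, C, B, D, E (pending dropped), breaks at step 3 where B poll() → 74 is illegal

not linearizable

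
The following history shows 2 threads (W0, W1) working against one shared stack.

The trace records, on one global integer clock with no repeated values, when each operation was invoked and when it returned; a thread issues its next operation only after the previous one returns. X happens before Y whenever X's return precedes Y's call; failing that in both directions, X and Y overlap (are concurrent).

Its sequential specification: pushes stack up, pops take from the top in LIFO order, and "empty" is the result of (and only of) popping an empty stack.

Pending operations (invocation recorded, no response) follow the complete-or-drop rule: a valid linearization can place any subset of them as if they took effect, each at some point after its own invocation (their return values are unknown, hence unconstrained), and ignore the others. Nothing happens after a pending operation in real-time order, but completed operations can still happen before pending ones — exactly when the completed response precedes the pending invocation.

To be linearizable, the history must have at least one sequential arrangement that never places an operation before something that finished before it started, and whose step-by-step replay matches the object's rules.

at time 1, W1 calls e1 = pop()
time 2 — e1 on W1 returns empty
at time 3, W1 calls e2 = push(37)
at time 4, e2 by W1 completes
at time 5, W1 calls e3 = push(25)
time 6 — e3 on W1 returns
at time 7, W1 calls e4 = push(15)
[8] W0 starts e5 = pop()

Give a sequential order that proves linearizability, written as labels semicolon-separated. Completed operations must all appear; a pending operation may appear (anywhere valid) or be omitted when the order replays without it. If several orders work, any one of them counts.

e1; e2; e3

step 1: e1 pop() → empty — stack <>
step 2: e2 push(37) — stack <37>
step 3: e3 push(25) — stack <37,25>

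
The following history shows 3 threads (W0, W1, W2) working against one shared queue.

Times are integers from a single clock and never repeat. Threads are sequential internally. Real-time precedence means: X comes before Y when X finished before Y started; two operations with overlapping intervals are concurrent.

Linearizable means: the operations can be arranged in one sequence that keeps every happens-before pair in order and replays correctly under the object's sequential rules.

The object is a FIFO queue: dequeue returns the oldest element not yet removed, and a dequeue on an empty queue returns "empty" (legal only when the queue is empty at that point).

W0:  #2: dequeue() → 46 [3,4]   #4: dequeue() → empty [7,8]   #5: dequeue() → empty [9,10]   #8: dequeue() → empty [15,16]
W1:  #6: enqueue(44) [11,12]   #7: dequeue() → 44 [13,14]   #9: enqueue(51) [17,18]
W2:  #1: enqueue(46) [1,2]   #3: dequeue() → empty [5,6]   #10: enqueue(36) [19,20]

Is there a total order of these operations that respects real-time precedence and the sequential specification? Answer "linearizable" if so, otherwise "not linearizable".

a witness: #1, #2, #3, #4, #5, #6, #7, #8, #9, #10
1. #1 enqueue(46), leaving queue <46>
2. #2 dequeue() → 46, leaving queue <>
3. #3 dequeue() → empty, leaving queue <>
4. #4 dequeue() → empty, leaving queue <>
5. #5 dequeue() → empty, leaving queue <>
6. #6 enqueue(44), leaving queue <44>
7. #7 dequeue() → 44, leaving queue <>
8. #8 dequeue() → empty, leaving queue <>
9. #9 enqueue(51), leaving queue <51>
10. #10 enqueue(36), leaving queue <51,36>

linearizable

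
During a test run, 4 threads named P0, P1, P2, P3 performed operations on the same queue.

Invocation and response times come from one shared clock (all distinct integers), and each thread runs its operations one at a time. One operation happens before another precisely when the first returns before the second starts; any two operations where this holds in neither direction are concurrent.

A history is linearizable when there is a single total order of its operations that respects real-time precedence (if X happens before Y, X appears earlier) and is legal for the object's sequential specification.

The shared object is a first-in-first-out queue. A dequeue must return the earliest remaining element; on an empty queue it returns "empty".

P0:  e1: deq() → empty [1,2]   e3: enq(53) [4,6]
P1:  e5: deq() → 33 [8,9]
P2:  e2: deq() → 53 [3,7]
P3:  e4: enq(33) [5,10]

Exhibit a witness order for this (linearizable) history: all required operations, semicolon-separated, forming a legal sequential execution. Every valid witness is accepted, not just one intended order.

e1; e3; e2; e4; e5

1. e1 deq() → empty, leaving queue <>
2. e3 enq(53), leaving queue <53>
3. e2 deq() → 53, leaving queue <>
4. e4 enq(33), leaving queue <33>
5. e5 deq() → 33, leaving queue <>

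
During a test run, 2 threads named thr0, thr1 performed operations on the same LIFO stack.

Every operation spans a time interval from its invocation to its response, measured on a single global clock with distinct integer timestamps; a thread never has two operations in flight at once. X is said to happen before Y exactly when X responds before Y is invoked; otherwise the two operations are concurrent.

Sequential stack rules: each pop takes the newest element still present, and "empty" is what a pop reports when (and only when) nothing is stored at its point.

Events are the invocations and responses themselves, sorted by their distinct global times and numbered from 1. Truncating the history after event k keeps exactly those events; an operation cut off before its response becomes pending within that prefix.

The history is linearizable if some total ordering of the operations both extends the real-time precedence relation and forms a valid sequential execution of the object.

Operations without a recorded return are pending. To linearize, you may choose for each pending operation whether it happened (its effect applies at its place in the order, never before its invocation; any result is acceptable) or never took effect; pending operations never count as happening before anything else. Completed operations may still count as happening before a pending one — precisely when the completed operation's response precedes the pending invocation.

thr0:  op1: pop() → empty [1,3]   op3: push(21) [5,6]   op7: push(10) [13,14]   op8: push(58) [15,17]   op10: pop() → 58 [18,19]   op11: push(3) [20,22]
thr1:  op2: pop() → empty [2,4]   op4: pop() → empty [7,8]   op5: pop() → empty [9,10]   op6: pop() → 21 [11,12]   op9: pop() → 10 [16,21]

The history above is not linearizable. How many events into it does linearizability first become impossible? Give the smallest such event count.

events 1..7 are linearizable, e.g. via op1, op2, op3:
1. op1 pop() → empty, leaving stack <>
2. op2 pop() → empty, leaving stack <>
3. op3 push(21), leaving stack <21>
adding event 8 (op4 responds at 8) leaves no legal real-time order
sample order op1, op2, op3, op4 stalls at step 4 — op4 pop() → empty has no legal effect
sample order op2, op1, op3, op4 stalls at step 4 — op4 pop() → empty has no legal effect

8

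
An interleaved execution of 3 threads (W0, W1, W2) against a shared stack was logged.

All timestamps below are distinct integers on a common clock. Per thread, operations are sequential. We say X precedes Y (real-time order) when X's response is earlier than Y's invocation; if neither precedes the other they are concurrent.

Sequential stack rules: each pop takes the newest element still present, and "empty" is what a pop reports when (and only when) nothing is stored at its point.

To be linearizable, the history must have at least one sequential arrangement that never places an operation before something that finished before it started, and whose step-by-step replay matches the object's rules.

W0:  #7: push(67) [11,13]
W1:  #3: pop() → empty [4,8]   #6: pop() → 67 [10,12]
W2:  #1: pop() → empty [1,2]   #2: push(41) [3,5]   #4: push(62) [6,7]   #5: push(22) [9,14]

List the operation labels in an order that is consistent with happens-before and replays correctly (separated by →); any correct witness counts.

#1 → #3 → #2 → #4 → #5 → #7 → #6

after step 1 (#1 pop() → empty): stack <>
after step 2 (#3 pop() → empty): stack <>
after step 3 (#2 push(41)): stack <41>
after step 4 (#4 push(62)): stack <41,62>
after step 5 (#5 push(22)): stack <41,62,22>
after step 6 (#7 push(67)): stack <41,62,22,67>
after step 7 (#6 pop() → 67): stack <41,62,22>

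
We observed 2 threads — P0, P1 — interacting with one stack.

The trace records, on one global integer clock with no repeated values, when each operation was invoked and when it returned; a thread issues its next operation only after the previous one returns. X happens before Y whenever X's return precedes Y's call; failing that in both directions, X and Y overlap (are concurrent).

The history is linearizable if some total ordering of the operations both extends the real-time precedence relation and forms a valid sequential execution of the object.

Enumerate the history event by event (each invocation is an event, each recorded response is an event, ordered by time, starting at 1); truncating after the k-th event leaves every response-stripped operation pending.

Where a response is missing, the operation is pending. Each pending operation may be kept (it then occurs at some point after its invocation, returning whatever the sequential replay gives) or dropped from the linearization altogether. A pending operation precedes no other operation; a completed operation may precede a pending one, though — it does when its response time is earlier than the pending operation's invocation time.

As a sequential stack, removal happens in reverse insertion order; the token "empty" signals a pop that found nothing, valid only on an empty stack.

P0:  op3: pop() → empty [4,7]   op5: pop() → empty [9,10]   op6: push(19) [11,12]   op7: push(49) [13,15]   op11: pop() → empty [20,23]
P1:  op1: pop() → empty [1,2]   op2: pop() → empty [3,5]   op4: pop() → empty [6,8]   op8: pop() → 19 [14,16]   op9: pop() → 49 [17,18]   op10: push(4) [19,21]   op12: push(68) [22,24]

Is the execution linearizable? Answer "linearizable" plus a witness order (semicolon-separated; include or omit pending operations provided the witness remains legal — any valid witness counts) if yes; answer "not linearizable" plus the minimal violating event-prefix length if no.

1. op1 pop() → empty, leaving stack <>
2. op2 pop() → empty, leaving stack <>
3. op3 pop() → empty, leaving stack <>
4. op4 pop() → empty, leaving stack <>
5. op5 pop() → empty, leaving stack <>
6. op6 push(19), leaving stack <19>
7. op8 pop() → 19, leaving stack <>
8. op7 push(49), leaving stack <49>
9. op9 pop() → 49, leaving stack <>
10. op11 pop() → empty, leaving stack <>
11. op10 push(4), leaving stack <4>
12. op12 push(68), leaving stack <4,68>

linearizable — witness: op1; op2; op3; op4; op5; op6; op8; op7; op9; op11; op10; op12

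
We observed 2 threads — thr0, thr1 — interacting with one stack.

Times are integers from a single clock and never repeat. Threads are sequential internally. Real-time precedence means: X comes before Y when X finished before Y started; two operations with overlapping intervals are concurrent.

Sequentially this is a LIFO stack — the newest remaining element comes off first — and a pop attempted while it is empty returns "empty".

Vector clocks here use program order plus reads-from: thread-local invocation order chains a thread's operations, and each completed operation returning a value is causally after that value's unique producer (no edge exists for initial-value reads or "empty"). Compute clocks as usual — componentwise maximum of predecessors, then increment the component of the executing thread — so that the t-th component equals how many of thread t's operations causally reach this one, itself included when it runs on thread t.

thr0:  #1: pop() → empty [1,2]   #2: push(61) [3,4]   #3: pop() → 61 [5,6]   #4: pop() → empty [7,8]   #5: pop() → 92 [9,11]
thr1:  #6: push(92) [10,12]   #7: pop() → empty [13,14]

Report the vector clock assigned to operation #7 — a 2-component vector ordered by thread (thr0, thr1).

#6 (invocation 10): nothing precedes it; thr1's component alone gives (0, 1)
#1 (invocation 1): nothing precedes it; thr0's component alone gives (1, 0)
#7 (invocation 13): componentwise max over VC(#6)=(0, 1), +1 at thr1, giving (0, 2)
#2 (invocation 3): componentwise max over VC(#1)=(1, 0), +1 at thr0, giving (2, 0)
#3 (invocation 5): componentwise max over VC(#2)=(2, 0), +1 at thr0, giving (3, 0)
#4 (invocation 7): componentwise max over VC(#3)=(3, 0), +1 at thr0, giving (4, 0)
#5 (invocation 9): componentwise max over VC(#4)=(4, 0), VC(#6)=(0, 1), +1 at thr0, giving (5, 1)
target: VC(#7) = (0, 2)

(0, 2)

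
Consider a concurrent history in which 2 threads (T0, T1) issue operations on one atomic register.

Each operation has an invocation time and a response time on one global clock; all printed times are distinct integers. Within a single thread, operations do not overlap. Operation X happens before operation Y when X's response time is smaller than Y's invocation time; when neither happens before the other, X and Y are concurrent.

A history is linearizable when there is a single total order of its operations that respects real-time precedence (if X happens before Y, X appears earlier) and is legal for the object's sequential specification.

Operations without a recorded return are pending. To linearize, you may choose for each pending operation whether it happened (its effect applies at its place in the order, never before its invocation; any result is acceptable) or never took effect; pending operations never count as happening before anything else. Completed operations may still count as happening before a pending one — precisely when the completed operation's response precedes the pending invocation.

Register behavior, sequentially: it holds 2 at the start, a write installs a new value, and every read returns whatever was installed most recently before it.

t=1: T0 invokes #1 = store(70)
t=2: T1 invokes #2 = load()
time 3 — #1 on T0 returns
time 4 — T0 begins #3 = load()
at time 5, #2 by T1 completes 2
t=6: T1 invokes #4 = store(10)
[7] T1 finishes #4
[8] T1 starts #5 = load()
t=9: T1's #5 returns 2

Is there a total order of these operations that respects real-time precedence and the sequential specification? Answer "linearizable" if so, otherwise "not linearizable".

not linearizable

through event 8 a valid linearization exists; event 9 (#5 responding at time 9) ends that
2 orders of the 4 completed atomic register ops respect real time; none is legal
no escape via the 1 pending operation (#3): every completion choice fails
e.g. #1, #2, #4, #5 (pending dropped): illegal at step 2, since #2 load() → 2 cannot apply there
e.g. #2, #1, #4, #5 (pending dropped): illegal at step 4, since #5 load() → 2 cannot apply there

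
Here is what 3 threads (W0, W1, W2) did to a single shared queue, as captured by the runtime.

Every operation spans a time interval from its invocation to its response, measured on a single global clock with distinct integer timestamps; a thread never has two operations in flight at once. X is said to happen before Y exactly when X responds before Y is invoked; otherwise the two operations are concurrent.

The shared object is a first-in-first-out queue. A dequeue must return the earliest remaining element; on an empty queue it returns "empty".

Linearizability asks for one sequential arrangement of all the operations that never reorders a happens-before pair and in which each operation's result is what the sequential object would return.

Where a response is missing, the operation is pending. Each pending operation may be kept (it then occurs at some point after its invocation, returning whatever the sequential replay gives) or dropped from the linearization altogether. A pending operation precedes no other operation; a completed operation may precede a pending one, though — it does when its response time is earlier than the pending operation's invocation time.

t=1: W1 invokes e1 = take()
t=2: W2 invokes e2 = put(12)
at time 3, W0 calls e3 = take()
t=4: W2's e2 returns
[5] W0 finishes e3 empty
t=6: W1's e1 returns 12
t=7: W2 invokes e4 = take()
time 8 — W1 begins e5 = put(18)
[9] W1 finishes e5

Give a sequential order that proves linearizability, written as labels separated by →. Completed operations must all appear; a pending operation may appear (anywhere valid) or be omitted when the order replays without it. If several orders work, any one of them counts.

after step 1 (e2 put(12)): queue <12>
after step 2 (e1 take() → 12): queue <>
after step 3 (e3 take() → empty): queue <>
after step 4 (e4 take() (pending, included)): queue <>
after step 5 (e5 put(18)): queue <18>

e2 → e1 → e3 → e4 → e5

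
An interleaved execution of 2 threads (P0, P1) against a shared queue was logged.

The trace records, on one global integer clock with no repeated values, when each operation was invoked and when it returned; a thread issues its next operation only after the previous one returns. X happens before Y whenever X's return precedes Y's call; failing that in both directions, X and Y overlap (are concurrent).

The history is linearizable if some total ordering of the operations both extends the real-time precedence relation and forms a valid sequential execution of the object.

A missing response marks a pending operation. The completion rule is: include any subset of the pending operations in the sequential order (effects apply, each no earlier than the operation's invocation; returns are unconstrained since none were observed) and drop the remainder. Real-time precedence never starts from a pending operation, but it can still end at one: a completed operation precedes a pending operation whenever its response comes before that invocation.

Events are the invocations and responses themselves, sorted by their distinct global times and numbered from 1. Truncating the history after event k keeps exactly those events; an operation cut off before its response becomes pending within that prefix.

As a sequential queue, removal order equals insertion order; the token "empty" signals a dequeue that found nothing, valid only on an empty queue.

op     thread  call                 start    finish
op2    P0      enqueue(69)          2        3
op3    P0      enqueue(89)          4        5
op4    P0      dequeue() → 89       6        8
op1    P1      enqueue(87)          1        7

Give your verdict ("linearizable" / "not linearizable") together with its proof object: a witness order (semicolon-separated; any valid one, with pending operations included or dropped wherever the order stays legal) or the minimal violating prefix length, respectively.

cut after 7 events: linearizable; cut after 8 events (op4 responds, time 8): not linearizable
4 completed operations, 4 real-time-consistent orders — every queue replay fails
one such order, op1, op2, op3, op4, breaks at step 4 where op4 dequeue() → 89 is illegal
one such order, op2, op1, op3, op4, breaks at step 4 where op4 dequeue() → 89 is illegal

not linearizable — minimal violating prefix: 8 events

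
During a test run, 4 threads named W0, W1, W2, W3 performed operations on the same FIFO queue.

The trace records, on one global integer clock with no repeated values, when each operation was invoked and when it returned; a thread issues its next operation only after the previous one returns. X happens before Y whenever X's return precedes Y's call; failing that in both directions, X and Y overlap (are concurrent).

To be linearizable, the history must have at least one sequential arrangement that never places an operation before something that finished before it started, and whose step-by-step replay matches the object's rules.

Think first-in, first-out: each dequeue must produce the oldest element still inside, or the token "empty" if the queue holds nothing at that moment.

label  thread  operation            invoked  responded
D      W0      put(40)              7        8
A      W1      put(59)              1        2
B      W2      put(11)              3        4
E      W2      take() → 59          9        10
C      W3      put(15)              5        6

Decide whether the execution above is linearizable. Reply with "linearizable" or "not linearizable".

linearizable

one valid linearization: A, B, C, D, E
after step 1 (A put(59)): queue <59>
after step 2 (B put(11)): queue <59,11>
after step 3 (C put(15)): queue <59,11,15>
after step 4 (D put(40)): queue <59,11,15,40>
after step 5 (E take() → 59): queue <11,15,40>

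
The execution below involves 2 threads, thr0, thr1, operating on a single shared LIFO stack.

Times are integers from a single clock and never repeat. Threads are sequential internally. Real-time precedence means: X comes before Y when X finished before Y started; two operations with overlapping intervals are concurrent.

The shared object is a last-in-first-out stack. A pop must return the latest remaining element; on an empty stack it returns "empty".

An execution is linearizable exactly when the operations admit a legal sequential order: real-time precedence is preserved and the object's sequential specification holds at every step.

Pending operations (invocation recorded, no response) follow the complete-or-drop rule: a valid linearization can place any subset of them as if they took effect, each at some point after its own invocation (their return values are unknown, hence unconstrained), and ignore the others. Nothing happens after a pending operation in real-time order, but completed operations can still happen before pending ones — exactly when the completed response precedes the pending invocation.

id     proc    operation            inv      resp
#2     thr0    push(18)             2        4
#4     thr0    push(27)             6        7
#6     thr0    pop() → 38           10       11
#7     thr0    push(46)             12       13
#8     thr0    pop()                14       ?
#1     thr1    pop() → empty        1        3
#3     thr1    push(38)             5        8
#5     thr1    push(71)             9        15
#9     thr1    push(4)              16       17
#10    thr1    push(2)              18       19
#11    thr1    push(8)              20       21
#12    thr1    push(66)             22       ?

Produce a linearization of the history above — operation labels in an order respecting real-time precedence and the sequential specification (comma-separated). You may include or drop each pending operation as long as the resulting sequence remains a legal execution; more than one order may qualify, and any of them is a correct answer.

#1, #2, #4, #3, #6, #5, #7, #8, #9, #10, #11

1. #1 pop() → empty, leaving stack <>
2. #2 push(18), leaving stack <18>
3. #4 push(27), leaving stack <18,27>
4. #3 push(38), leaving stack <18,27,38>
5. #6 pop() → 38, leaving stack <18,27>
6. #5 push(71), leaving stack <18,27,71>
7. #7 push(46), leaving stack <18,27,71,46>
8. #8 pop() (pending, included), leaving stack <18,27,71>
9. #9 push(4), leaving stack <18,27,71,4>
10. #10 push(2), leaving stack <18,27,71,4,2>
11. #11 push(8), leaving stack <18,27,71,4,2,8>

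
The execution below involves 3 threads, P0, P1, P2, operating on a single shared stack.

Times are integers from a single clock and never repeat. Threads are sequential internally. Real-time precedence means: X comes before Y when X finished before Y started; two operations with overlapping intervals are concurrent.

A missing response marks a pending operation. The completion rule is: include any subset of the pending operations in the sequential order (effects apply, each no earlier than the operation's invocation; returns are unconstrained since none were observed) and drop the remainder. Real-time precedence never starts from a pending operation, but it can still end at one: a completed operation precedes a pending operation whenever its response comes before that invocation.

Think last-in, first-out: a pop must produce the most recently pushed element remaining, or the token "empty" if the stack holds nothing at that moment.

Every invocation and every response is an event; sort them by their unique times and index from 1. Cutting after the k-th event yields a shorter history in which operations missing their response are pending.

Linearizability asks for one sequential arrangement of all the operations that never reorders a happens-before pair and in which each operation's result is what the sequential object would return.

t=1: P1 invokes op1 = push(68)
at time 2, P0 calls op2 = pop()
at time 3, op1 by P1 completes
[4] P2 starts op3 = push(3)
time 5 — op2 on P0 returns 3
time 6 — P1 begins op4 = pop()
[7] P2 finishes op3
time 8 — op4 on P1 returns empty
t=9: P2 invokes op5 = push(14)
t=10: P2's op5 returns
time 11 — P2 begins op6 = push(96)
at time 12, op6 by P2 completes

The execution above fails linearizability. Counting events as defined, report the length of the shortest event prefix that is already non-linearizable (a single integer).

8

events 1..7 are linearizable, e.g. via op1, op3, op2:
after step 1 (op1 push(68)): stack <68>
after step 2 (op3 push(3)): stack <68,3>
after step 3 (op2 pop() → 3): stack <68>
at event 8 (op4's time-8 response) nothing linearizes any more
sample order op1, op2, op3, op4 stalls at step 2 — op2 pop() → 3 has no legal effect
sample order op1, op2, op4, op3 stalls at step 2 — op2 pop() → 3 has no legal effect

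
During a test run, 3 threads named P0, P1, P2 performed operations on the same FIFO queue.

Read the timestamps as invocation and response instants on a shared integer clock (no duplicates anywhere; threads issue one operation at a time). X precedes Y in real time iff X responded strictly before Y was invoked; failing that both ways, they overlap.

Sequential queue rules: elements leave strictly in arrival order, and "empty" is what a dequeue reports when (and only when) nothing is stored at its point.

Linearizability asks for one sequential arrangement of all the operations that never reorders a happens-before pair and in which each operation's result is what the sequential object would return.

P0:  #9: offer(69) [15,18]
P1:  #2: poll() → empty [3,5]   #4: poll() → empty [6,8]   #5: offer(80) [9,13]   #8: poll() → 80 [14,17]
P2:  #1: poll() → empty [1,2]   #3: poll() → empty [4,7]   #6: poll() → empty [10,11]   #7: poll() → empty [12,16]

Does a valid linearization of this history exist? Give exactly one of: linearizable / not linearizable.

one valid linearization: #1, #2, #3, #4, #6, #5, #8, #7, #9
step 1: #1 poll() → empty — queue <>
step 2: #2 poll() → empty — queue <>
step 3: #3 poll() → empty — queue <>
step 4: #4 poll() → empty — queue <>
step 5: #6 poll() → empty — queue <>
step 6: #5 offer(80) — queue <80>
step 7: #8 poll() → 80 — queue <>
step 8: #7 poll() → empty — queue <>
step 9: #9 offer(69) — queue <69>

linearizable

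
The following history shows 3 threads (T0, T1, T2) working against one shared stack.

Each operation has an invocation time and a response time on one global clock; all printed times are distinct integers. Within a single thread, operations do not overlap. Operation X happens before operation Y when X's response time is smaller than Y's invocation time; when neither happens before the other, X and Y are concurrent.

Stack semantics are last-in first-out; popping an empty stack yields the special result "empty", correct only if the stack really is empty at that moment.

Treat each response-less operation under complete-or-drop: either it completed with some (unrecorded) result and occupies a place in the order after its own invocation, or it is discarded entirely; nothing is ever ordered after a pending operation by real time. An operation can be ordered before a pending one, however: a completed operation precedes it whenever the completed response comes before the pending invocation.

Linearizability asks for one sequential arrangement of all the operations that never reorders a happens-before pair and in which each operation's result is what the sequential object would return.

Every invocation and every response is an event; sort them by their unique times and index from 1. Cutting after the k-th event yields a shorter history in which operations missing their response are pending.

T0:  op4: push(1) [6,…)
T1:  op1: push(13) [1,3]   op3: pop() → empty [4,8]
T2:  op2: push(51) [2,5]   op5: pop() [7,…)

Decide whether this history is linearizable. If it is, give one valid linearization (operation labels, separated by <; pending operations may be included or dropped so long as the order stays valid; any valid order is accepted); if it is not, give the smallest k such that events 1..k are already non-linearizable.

not linearizable — minimal violating prefix: 8 events

through event 7 a valid linearization exists; event 8 (op3 responding at time 8) ends that
all 3 real-time-respecting orders fail — 3 completed stack operations, no legal replay
include/drop combinations of the 2 pending operations (op4, op5) were all tried; none helps
one such order, op1, op2, op3 (pending dropped), breaks at step 3 where op3 pop() → empty is illegal
one such order, op1, op3, op2 (pending dropped), breaks at step 2 where op3 pop() → empty is illegal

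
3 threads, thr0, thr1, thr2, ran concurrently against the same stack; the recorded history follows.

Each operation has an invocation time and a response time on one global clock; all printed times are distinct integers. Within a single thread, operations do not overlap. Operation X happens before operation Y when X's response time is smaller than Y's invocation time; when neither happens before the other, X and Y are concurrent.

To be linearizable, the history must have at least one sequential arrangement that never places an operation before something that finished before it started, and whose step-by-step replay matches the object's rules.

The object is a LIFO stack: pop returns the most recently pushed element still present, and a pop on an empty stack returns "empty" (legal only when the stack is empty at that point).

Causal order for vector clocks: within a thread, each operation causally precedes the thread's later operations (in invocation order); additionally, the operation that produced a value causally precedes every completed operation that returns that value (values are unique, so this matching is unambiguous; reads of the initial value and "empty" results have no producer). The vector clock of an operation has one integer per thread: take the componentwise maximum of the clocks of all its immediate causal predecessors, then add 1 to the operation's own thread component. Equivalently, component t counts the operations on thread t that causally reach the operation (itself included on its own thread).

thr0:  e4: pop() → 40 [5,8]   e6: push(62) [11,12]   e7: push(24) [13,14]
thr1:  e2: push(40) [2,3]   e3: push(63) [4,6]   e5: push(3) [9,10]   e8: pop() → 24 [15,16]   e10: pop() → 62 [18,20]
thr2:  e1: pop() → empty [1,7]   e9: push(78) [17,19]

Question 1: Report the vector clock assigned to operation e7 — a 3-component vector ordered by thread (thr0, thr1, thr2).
e1 (invocation 1): nothing precedes it; thr2's component alone gives (0, 0, 1)
e2 (invocation 2): nothing precedes it; thr1's component alone gives (0, 1, 0)
e9, invoked 17, takes VC(e1)=(0, 0, 1) under max, adds 1 for thr2 → (0, 0, 2)
e3, invoked 4, takes VC(e2)=(0, 1, 0) under max, adds 1 for thr1 → (0, 2, 0)
e4, invoked 5, takes VC(e2)=(0, 1, 0) under max, adds 1 for thr0 → (1, 1, 0)
e5, invoked 9, takes VC(e3)=(0, 2, 0) under max, adds 1 for thr1 → (0, 3, 0)
e6, invoked 11, takes VC(e4)=(1, 1, 0) under max, adds 1 for thr0 → (2, 1, 0)
e7, invoked 13, takes VC(e6)=(2, 1, 0) under max, adds 1 for thr0 → (3, 1, 0)
e8, invoked 15, takes VC(e5)=(0, 3, 0), VC(e7)=(3, 1, 0) under max, adds 1 for thr1 → (3, 4, 0)
e10, invoked 18, takes VC(e6)=(2, 1, 0), VC(e8)=(3, 4, 0) under max, adds 1 for thr1 → (3, 5, 0)
target: VC(e7) = (3, 1, 0)

(3, 1, 0)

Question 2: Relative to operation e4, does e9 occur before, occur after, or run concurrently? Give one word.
e9 spans [17,19], e4 spans [5,8]
resp(e4)=8 < inv(e9)=17

after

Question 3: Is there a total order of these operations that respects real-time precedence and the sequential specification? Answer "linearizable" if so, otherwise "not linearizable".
one valid linearization: e1, e2, e4, e3, e5, e6, e7, e8, e10, e9
step 1: e1 pop() → empty — stack <>
step 2: e2 push(40) — stack <40>
step 3: e4 pop() → 40 — stack <>
step 4: e3 push(63) — stack <63>
step 5: e5 push(3) — stack <63,3>
step 6: e6 push(62) — stack <63,3,62>
step 7: e7 push(24) — stack <63,3,62,24>
step 8: e8 pop() → 24 — stack <63,3,62>
step 9: e10 pop() → 62 — stack <63,3>
step 10: e9 push(78) — stack <63,3,78>

linearizable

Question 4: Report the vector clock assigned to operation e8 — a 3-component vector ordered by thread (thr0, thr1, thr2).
root op e1, invoked 1: fresh clock plus thr2's own tick → (0, 0, 1)
root op e2, invoked 2: fresh clock plus thr1's own tick → (0, 1, 0)
merge at e9 (invoked 17): VC(e1)=(0, 0, 1), own-thread bump on thr2 → (0, 0, 2)
merge at e3 (invoked 4): VC(e2)=(0, 1, 0), own-thread bump on thr1 → (0, 2, 0)
merge at e4 (invoked 5): VC(e2)=(0, 1, 0), own-thread bump on thr0 → (1, 1, 0)
merge at e5 (invoked 9): VC(e3)=(0, 2, 0), own-thread bump on thr1 → (0, 3, 0)
merge at e6 (invoked 11): VC(e4)=(1, 1, 0), own-thread bump on thr0 → (2, 1, 0)
merge at e7 (invoked 13): VC(e6)=(2, 1, 0), own-thread bump on thr0 → (3, 1, 0)
merge at e8 (invoked 15): VC(e5)=(0, 3, 0), VC(e7)=(3, 1, 0), own-thread bump on thr1 → (3, 4, 0)
merge at e10 (invoked 18): VC(e6)=(2, 1, 0), VC(e8)=(3, 4, 0), own-thread bump on thr1 → (3, 5, 0)
target: VC(e8) = (3, 4, 0)

(3, 4, 0)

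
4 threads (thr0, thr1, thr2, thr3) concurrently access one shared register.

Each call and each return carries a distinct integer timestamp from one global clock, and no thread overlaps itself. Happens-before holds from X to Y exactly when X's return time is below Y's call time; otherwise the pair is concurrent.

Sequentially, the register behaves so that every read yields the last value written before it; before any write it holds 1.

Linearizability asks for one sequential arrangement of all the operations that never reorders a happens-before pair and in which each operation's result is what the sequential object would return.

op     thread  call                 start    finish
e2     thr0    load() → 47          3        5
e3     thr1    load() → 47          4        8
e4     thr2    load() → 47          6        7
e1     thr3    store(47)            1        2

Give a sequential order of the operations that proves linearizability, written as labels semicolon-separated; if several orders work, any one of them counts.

1. e1 store(47), leaving value 47
2. e2 load() → 47, leaving value 47
3. e3 load() → 47, leaving value 47
4. e4 load() → 47, leaving value 47

e1; e2; e3; e4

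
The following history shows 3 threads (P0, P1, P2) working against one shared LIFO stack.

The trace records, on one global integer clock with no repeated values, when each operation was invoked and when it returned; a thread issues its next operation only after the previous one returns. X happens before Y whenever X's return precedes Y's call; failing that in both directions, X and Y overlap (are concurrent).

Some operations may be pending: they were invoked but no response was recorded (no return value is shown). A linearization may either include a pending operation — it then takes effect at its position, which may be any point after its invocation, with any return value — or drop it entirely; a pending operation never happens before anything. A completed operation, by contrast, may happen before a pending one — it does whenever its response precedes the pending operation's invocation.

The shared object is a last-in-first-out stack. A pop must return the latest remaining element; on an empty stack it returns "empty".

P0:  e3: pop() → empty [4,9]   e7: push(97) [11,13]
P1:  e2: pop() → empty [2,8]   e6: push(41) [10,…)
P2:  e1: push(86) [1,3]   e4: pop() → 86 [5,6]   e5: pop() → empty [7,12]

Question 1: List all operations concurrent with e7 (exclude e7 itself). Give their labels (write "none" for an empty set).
Answer: e5, e6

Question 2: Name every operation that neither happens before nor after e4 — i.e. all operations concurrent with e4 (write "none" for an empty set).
Answer: e2, e3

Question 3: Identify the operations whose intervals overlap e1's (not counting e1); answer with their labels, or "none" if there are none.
Answer: e2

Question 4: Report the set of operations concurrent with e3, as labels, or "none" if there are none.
Answer: e2, e4, e5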